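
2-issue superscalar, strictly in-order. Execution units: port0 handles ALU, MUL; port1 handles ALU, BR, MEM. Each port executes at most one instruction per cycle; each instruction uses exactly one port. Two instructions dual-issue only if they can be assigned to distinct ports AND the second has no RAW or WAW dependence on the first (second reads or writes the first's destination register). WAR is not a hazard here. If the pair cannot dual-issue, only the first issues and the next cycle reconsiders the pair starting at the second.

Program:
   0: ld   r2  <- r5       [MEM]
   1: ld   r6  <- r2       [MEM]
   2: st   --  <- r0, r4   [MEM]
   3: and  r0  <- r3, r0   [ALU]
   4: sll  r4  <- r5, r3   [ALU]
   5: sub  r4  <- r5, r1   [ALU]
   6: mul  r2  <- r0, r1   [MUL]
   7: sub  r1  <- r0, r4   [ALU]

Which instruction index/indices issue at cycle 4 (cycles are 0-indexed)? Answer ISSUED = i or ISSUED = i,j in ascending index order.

ISSUED = 5,6

#0 head=0: ld i0 no-port MEM/MEM
#1 head=1: ld i1 no-port MEM/MEM
#2 head=2: st+and i2,i3 dual
#3 head=4: sll i4 WAW r4
#4 head=5: sub+mul i5,i6 dual
#5 head=7: sub i7 tail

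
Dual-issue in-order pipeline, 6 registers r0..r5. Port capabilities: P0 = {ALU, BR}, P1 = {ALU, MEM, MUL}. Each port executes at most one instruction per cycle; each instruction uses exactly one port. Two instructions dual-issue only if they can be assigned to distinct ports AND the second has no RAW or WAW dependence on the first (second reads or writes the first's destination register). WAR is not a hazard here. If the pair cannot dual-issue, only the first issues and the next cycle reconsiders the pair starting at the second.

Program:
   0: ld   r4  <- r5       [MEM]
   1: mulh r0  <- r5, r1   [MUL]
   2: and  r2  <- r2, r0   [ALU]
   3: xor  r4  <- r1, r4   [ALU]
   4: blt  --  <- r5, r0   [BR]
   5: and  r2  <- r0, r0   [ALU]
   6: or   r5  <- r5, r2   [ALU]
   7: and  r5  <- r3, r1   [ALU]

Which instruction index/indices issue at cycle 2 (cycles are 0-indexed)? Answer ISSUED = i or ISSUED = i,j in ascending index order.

0. ld @i0  | no-port MEM/MUL
1. mulh @i1  | RAW r0
2. and+xor @i2,i3  | dual
3. blt+and @i4,i5  | dual
4. or @i6  | WAW r5
5. and @i7  | tail

ISSUED = 2,3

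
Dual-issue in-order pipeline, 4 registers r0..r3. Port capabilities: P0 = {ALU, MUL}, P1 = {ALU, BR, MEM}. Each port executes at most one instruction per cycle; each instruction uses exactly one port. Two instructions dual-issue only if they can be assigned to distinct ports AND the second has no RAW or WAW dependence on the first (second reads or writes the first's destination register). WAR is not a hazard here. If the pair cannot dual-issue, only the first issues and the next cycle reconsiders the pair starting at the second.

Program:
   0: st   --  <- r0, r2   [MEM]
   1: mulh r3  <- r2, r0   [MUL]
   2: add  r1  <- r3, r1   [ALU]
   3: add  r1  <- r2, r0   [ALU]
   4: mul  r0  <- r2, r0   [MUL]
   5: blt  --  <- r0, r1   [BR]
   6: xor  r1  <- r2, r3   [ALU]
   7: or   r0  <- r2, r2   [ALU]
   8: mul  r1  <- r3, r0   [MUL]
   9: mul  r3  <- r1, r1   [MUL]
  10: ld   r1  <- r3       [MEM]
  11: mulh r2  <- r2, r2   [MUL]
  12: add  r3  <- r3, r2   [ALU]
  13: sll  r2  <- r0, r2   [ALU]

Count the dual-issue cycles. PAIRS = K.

c0: i0/i1 st mulh  pair
c1: i2 add  WAW r1
c2: i3/i4 add mul  pair
c3: i5/i6 blt xor  pair
c4: i7 or  RAW r0
c5: i8 mul  no-port MUL/MUL
c6: i9 mul  RAW r3
c7: i10/i11 ld mulh  pair
c8: i12/i13 add sll  pair

PAIRS = 5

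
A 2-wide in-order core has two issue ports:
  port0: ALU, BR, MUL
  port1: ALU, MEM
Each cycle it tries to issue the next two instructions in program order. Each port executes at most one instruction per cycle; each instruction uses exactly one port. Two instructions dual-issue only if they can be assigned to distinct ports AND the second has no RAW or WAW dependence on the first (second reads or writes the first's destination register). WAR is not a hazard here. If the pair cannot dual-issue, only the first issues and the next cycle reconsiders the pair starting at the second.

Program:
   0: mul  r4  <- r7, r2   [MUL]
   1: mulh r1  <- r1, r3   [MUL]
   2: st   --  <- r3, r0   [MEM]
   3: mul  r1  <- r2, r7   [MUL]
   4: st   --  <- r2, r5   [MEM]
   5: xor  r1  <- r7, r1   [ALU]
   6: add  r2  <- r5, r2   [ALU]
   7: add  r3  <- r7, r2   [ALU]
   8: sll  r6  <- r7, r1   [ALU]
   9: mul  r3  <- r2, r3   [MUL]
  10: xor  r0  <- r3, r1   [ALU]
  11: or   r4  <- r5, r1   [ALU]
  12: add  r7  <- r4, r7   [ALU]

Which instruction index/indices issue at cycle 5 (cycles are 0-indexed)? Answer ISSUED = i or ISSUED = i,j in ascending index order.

ISSUED = 9

#0 head=0: mul.MUL i0 no-port MUL/MUL
#1 head=1: mulh.MUL;st.MEM i1+i2 dual
#2 head=3: mul.MUL;st.MEM i3+i4 dual
#3 head=5: xor.ALU;add.ALU i5+i6 dual
#4 head=7: add.ALU;sll.ALU i7+i8 dual
#5 head=9: mul.MUL i9 RAW r3
#6 head=10: xor.ALU;or.ALU i10+i11 dual
#7 head=12: add.ALU i12 tail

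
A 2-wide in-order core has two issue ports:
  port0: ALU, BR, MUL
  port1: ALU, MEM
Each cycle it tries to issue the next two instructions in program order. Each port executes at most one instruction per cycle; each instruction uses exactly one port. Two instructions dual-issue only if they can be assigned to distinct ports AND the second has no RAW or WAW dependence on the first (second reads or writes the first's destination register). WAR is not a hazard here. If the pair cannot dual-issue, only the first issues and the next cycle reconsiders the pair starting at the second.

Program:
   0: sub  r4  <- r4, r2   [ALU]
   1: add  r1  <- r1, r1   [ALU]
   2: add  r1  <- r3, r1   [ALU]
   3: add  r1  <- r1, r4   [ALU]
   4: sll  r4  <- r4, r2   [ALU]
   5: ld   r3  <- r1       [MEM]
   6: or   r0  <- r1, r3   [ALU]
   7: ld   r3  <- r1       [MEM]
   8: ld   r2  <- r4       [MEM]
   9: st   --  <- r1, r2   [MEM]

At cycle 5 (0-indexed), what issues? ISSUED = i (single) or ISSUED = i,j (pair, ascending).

t=0 i0,i1:sub add ; dual
t=1 i2:add ; RAW+WAW r1
t=2 i3,i4:add sll ; dual
t=3 i5:ld ; RAW r3
t=4 i6,i7:or ld ; dual
t=5 i8:ld ; no-port MEM/MEM
t=6 i9:st ; tail

ISSUED = 8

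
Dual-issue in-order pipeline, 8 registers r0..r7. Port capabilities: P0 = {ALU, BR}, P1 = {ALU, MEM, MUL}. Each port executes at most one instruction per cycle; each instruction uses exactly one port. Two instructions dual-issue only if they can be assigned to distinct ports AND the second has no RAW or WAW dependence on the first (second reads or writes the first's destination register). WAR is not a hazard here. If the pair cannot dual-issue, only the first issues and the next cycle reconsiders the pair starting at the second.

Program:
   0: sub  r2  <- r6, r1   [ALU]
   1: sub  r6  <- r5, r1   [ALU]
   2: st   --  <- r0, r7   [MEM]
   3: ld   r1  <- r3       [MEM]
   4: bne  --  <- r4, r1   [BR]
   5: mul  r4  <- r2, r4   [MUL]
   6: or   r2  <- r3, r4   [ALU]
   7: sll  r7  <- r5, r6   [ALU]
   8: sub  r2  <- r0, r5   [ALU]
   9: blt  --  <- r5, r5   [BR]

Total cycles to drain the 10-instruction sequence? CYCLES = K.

CYCLES = 6

#0 head=0: sub;sub i0+i1 2-wide
#1 head=2: st i2 no-port MEM/MEM
#2 head=3: ld i3 RAW r1
#3 head=4: bne;mul i4+i5 2-wide
#4 head=6: or;sll i6+i7 2-wide
#5 head=8: sub;blt i8+i9 2-wide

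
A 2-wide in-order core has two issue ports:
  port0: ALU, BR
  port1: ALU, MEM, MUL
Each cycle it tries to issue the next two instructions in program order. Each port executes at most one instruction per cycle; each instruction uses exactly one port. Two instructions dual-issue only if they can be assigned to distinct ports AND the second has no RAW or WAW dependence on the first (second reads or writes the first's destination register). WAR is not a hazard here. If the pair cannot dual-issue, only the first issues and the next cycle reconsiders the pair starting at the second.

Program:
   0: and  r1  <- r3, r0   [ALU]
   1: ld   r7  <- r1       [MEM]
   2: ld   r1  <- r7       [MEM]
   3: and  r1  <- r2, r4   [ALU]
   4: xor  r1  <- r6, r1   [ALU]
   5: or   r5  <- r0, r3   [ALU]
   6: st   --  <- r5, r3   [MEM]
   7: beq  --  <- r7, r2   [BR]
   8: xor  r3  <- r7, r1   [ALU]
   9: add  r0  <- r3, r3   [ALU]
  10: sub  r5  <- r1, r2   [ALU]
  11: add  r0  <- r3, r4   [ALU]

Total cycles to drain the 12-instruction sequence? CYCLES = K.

#0 head=0: and i0 RAW r1
#1 head=1: ld i1 no-port MEM/MEM
#2 head=2: ld i2 WAW r1
#3 head=3: and i3 RAW+WAW r1
#4 head=4: xor/or i4,i5 pair
#5 head=6: st/beq i6,i7 pair
#6 head=8: xor i8 RAW r3
#7 head=9: add/sub i9,i10 pair
#8 head=11: add i11 tail

CYCLES = 9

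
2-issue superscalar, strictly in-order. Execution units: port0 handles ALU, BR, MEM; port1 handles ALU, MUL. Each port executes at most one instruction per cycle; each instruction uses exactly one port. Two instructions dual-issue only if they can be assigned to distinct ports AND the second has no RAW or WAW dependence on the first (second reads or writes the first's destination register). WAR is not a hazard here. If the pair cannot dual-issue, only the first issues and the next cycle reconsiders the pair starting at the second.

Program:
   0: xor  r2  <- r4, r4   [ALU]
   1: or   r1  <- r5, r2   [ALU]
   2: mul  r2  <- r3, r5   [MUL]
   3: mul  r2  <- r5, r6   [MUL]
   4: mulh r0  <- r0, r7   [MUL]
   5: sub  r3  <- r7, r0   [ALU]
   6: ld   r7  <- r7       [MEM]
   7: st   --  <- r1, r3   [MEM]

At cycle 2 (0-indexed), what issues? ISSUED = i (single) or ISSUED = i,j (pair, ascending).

ISSUED = 3

  cy0 -> i0 (xor.ALU) RAW r2
  cy1 -> i1+i2 (or.ALU mul.MUL) dual
  cy2 -> i3 (mul.MUL) no-port MUL/MUL
  cy3 -> i4 (mulh.MUL) RAW r0
  cy4 -> i5+i6 (sub.ALU ld.MEM) dual
  cy5 -> i7 (st.MEM) tail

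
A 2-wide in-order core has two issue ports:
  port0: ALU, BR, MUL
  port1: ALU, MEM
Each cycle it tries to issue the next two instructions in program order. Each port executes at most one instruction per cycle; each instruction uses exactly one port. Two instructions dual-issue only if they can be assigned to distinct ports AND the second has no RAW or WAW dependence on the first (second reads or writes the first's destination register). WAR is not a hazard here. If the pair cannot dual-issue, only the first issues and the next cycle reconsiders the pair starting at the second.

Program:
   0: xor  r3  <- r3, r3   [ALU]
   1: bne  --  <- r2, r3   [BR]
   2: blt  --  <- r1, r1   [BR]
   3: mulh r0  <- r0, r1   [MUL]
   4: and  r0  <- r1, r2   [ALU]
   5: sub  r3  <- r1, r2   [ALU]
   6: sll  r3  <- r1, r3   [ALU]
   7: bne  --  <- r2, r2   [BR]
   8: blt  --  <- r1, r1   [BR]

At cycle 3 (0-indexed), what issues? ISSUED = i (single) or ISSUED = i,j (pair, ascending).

ISSUED = 3

  cy0 -> i0 (xor.ALU) RAW r3
  cy1 -> i1 (bne.BR) no-port BR/BR
  cy2 -> i2 (blt.BR) no-port BR/MUL
  cy3 -> i3 (mulh.MUL) WAW r0
  cy4 -> i4&i5 (and.ALU/sub.ALU) dual
  cy5 -> i6&i7 (sll.ALU/bne.BR) dual
  cy6 -> i8 (blt.BR) tail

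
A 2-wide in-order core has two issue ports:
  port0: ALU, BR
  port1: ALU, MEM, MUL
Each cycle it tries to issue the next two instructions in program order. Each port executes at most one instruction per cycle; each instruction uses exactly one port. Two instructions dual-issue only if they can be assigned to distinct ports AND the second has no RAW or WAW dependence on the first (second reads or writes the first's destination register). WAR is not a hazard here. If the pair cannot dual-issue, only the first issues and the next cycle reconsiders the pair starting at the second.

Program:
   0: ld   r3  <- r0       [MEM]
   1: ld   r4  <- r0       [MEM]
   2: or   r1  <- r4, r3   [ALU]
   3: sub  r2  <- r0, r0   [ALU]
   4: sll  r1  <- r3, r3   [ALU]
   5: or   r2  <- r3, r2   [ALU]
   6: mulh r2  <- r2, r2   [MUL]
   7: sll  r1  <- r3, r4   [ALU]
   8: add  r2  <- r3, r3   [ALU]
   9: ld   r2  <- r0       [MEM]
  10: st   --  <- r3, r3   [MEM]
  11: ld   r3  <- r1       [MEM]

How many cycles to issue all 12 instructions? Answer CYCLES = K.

CYCLES = 9

[0] i0  ld  -- no-port MEM/MEM
[1] i1  ld  -- RAW r4
[2] i2+i3  or+sub  -- dual
[3] i4+i5  sll+or  -- dual
[4] i6+i7  mulh+sll  -- dual
[5] i8  add  -- WAW r2
[6] i9  ld  -- no-port MEM/MEM
[7] i10  st  -- no-port MEM/MEM
[8] i11  ld  -- tail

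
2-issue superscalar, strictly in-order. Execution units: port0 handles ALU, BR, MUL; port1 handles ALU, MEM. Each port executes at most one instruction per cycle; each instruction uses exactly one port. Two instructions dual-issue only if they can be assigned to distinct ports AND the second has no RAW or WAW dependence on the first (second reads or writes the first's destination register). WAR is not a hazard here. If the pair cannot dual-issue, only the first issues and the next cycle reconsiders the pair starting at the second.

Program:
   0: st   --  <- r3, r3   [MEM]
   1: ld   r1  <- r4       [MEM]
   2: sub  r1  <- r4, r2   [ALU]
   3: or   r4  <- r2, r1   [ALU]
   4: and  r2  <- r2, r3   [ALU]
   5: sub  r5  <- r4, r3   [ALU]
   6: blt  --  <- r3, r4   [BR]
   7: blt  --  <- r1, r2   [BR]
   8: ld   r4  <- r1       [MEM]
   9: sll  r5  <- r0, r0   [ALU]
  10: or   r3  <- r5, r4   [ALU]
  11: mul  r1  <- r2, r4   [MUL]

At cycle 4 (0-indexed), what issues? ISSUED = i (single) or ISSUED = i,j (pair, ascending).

ISSUED = 5,6

#0 head=0: st i0 no-port MEM/MEM
#1 head=1: ld i1 WAW r1
#2 head=2: sub i2 RAW r1
#3 head=3: or/and i3&i4 2-wide
#4 head=5: sub/blt i5&i6 2-wide
#5 head=7: blt/ld i7&i8 2-wide
#6 head=9: sll i9 RAW r5
#7 head=10: or/mul i10&i11 2-wide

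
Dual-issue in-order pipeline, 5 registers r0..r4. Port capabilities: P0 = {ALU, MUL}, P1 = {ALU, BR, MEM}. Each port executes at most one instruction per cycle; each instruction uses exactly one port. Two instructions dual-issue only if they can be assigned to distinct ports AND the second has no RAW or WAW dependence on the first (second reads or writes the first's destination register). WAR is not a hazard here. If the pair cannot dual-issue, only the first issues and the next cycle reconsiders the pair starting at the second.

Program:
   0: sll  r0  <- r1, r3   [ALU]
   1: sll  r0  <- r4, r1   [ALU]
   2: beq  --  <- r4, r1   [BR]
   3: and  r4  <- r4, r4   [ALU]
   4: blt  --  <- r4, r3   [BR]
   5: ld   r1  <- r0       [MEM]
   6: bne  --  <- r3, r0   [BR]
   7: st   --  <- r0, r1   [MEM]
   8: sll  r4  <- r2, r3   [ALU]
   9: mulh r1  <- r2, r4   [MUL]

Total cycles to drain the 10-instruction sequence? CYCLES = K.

#0 head=0: sll.ALU i0 WAW r0
#1 head=1: sll.ALU+beq.BR i1/i2 dual
#2 head=3: and.ALU i3 RAW r4
#3 head=4: blt.BR i4 no-port BR/MEM
#4 head=5: ld.MEM i5 no-port MEM/BR
#5 head=6: bne.BR i6 no-port BR/MEM
#6 head=7: st.MEM+sll.ALU i7/i8 dual
#7 head=9: mulh.MUL i9 tail

CYCLES = 8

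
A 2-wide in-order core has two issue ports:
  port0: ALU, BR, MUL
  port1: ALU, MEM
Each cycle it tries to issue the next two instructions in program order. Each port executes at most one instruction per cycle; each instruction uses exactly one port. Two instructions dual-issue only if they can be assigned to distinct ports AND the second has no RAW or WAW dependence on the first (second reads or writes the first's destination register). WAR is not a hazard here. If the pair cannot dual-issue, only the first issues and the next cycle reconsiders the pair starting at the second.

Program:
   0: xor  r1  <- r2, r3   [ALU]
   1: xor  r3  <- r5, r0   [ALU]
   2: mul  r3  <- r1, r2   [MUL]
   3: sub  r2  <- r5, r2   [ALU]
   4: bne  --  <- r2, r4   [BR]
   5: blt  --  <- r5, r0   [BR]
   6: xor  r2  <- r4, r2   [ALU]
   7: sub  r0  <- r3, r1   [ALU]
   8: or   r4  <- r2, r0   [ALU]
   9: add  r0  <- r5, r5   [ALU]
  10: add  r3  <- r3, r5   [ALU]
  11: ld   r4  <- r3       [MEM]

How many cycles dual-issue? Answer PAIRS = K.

PAIRS = 4

c0: i0+i1 xor.ALU/xor.ALU  2-wide
c1: i2+i3 mul.MUL/sub.ALU  2-wide
c2: i4 bne.BR  no-port BR/BR
c3: i5+i6 blt.BR/xor.ALU  2-wide
c4: i7 sub.ALU  RAW r0
c5: i8+i9 or.ALU/add.ALU  2-wide
c6: i10 add.ALU  RAW r3
c7: i11 ld.MEM  tail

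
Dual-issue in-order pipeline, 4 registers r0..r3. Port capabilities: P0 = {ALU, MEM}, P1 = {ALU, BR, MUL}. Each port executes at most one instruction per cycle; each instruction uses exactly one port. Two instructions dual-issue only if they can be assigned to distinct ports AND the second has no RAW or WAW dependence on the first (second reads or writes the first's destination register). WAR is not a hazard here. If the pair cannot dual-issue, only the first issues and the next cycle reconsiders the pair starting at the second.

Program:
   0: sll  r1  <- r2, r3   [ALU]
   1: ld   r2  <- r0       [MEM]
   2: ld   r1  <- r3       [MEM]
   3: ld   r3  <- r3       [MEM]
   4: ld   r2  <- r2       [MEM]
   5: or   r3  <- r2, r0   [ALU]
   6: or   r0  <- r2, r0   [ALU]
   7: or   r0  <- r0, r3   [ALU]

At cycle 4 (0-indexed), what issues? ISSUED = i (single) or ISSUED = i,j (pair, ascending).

#0 head=0: sll ld i0,i1 2-wide
#1 head=2: ld i2 no-port MEM/MEM
#2 head=3: ld i3 no-port MEM/MEM
#3 head=4: ld i4 RAW r2
#4 head=5: or or i5,i6 2-wide
#5 head=7: or i7 tail

ISSUED = 5,6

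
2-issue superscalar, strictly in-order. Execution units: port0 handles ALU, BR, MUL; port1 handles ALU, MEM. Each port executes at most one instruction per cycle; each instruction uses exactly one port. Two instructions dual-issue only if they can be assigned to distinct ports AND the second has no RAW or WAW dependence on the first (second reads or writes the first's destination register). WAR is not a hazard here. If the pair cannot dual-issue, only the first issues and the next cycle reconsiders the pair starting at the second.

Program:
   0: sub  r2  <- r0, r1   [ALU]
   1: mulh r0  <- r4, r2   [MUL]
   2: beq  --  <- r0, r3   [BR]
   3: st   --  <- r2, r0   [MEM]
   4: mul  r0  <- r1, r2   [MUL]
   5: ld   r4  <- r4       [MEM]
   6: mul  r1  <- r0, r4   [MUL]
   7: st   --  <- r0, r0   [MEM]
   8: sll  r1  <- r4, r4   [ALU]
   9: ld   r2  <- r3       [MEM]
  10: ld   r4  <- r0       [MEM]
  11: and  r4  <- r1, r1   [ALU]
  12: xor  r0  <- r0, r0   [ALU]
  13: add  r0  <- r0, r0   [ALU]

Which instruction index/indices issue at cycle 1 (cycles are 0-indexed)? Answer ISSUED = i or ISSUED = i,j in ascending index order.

ISSUED = 1

  cy0 -> i0 (sub) RAW r2
  cy1 -> i1 (mulh) no-port MUL/BR
  cy2 -> i2,i3 (beq st) pair
  cy3 -> i4,i5 (mul ld) pair
  cy4 -> i6,i7 (mul st) pair
  cy5 -> i8,i9 (sll ld) pair
  cy6 -> i10 (ld) WAW r4
  cy7 -> i11,i12 (and xor) pair
  cy8 -> i13 (add) tail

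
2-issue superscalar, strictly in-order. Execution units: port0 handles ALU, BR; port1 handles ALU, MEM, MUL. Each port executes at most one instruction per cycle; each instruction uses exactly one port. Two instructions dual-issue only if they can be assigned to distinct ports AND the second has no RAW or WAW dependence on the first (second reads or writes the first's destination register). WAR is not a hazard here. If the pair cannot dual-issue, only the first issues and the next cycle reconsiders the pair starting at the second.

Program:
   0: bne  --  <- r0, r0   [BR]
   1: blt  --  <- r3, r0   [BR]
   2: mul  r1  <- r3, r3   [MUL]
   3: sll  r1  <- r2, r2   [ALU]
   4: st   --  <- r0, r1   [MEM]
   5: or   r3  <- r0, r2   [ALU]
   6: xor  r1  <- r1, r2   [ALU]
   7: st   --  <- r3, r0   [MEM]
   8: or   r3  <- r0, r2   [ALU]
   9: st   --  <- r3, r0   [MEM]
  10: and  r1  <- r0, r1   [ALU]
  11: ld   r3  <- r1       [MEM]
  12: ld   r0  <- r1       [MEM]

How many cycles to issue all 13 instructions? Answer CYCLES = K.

0. bne.BR @i0  | no-port BR/BR
1. blt.BR mul.MUL @i1+i2  | 2-wide
2. sll.ALU @i3  | RAW r1
3. st.MEM or.ALU @i4+i5  | 2-wide
4. xor.ALU st.MEM @i6+i7  | 2-wide
5. or.ALU @i8  | RAW r3
6. st.MEM and.ALU @i9+i10  | 2-wide
7. ld.MEM @i11  | no-port MEM/MEM
8. ld.MEM @i12  | tail

CYCLES = 9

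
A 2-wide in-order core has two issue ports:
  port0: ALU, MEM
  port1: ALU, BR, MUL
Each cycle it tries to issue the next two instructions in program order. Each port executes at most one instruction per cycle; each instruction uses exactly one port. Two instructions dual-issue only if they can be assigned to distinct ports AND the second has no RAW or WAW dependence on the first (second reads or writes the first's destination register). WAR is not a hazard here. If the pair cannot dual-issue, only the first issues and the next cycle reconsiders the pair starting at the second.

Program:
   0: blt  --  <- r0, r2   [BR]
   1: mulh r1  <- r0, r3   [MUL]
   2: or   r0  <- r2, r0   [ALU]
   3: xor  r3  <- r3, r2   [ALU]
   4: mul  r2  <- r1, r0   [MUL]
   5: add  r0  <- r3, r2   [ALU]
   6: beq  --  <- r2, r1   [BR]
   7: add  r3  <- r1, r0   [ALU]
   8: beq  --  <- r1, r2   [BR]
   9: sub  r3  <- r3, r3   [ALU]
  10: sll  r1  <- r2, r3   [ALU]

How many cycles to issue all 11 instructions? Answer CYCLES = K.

  cy0 -> i0 (blt.BR) no-port BR/MUL
  cy1 -> i1/i2 (mulh.MUL;or.ALU) dual
  cy2 -> i3/i4 (xor.ALU;mul.MUL) dual
  cy3 -> i5/i6 (add.ALU;beq.BR) dual
  cy4 -> i7/i8 (add.ALU;beq.BR) dual
  cy5 -> i9 (sub.ALU) RAW r3
  cy6 -> i10 (sll.ALU) tail

CYCLES = 7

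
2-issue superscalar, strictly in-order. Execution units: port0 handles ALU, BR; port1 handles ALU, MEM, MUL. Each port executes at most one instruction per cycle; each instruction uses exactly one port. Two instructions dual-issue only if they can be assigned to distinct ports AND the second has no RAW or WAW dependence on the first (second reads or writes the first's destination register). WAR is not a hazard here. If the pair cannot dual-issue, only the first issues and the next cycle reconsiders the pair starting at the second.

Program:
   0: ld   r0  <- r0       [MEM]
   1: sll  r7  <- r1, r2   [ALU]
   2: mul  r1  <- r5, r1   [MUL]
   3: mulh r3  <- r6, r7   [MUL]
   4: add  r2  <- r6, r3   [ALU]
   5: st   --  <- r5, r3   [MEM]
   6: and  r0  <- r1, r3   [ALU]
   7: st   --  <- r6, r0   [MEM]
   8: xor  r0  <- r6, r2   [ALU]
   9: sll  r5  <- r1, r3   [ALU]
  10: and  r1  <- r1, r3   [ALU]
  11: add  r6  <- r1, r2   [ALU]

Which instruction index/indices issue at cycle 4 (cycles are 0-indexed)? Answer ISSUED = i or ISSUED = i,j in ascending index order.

#0 head=0: ld sll i0/i1 dual
#1 head=2: mul i2 no-port MUL/MUL
#2 head=3: mulh i3 RAW r3
#3 head=4: add st i4/i5 dual
#4 head=6: and i6 RAW r0
#5 head=7: st xor i7/i8 dual
#6 head=9: sll and i9/i10 dual
#7 head=11: add i11 tail

ISSUED = 6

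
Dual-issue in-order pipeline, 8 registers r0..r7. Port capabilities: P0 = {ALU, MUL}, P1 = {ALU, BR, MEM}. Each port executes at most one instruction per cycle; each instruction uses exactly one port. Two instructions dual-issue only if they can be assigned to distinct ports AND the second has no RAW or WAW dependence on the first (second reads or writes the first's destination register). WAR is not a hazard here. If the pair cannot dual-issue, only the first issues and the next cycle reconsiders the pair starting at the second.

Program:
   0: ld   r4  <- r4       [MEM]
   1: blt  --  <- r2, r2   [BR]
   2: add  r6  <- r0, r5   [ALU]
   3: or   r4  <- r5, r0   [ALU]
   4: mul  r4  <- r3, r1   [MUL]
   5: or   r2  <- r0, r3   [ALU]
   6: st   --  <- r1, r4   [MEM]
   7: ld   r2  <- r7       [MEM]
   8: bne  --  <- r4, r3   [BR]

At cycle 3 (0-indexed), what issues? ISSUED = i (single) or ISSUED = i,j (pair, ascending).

c0: i0 ld  no-port MEM/BR
c1: i1+i2 blt;add  pair
c2: i3 or  WAW r4
c3: i4+i5 mul;or  pair
c4: i6 st  no-port MEM/MEM
c5: i7 ld  no-port MEM/BR
c6: i8 bne  tail

ISSUED = 4,5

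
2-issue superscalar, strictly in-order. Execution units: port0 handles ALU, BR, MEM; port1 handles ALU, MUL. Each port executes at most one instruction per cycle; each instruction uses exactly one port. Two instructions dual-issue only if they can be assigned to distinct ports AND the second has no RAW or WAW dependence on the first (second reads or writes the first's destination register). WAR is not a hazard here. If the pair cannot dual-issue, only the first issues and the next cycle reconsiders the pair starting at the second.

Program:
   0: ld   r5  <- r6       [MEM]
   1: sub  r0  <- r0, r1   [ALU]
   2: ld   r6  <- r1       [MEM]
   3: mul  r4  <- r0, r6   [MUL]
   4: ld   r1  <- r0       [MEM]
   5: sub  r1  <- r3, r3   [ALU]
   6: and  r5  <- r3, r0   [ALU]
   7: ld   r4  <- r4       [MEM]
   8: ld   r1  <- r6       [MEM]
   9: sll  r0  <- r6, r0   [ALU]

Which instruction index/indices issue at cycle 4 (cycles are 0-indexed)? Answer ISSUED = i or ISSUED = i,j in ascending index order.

ISSUED = 7

#0 head=0: ld/sub i0/i1 pair
#1 head=2: ld i2 RAW r6
#2 head=3: mul/ld i3/i4 pair
#3 head=5: sub/and i5/i6 pair
#4 head=7: ld i7 no-port MEM/MEM
#5 head=8: ld/sll i8/i9 pair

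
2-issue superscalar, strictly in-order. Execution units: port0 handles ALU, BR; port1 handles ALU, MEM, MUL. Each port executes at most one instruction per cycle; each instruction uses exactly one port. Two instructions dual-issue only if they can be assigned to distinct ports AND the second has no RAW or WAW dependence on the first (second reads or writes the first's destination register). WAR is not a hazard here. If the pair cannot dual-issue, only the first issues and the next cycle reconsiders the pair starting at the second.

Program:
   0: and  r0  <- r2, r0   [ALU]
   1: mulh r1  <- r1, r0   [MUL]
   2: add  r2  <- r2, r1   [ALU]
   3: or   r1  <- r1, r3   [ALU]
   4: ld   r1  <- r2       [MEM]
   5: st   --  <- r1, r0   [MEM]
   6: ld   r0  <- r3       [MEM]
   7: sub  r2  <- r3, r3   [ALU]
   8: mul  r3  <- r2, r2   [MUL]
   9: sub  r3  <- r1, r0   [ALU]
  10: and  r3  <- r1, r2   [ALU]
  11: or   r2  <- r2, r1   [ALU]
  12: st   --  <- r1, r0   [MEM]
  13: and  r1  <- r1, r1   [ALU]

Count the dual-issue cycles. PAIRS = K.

c0: i0 and.ALU  RAW r0
c1: i1 mulh.MUL  RAW r1
c2: i2/i3 add.ALU/or.ALU  2-wide
c3: i4 ld.MEM  no-port MEM/MEM
c4: i5 st.MEM  no-port MEM/MEM
c5: i6/i7 ld.MEM/sub.ALU  2-wide
c6: i8 mul.MUL  WAW r3
c7: i9 sub.ALU  WAW r3
c8: i10/i11 and.ALU/or.ALU  2-wide
c9: i12/i13 st.MEM/and.ALU  2-wide

PAIRS = 4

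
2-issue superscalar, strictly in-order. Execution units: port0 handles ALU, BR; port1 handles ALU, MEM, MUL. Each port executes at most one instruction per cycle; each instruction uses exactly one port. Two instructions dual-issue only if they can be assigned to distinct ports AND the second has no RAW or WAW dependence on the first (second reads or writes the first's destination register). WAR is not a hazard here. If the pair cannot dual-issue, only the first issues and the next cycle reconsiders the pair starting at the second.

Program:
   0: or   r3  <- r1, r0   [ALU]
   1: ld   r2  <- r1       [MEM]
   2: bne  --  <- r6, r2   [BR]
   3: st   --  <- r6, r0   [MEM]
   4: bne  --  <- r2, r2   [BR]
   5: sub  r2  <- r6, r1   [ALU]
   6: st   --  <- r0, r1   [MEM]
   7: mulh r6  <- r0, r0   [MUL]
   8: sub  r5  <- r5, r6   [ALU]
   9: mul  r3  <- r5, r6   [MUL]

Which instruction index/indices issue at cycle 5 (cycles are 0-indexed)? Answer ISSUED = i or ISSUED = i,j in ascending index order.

c0: i0,i1 or.ALU/ld.MEM  pair
c1: i2,i3 bne.BR/st.MEM  pair
c2: i4,i5 bne.BR/sub.ALU  pair
c3: i6 st.MEM  no-port MEM/MUL
c4: i7 mulh.MUL  RAW r6
c5: i8 sub.ALU  RAW r5
c6: i9 mul.MUL  tail

ISSUED = 8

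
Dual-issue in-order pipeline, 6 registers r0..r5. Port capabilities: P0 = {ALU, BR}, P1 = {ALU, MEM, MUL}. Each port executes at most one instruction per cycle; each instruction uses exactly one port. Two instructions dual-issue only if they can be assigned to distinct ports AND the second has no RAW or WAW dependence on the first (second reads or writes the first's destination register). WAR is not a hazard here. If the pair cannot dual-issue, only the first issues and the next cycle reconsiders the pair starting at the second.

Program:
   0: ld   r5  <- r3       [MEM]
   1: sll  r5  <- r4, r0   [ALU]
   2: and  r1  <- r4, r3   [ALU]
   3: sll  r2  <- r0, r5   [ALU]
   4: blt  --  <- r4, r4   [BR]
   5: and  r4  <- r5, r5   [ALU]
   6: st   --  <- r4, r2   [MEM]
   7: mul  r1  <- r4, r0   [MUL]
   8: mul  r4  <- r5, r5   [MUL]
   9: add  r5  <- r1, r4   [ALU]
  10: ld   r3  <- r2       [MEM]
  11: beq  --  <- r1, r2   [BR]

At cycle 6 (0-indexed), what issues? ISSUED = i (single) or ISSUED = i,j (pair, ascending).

ISSUED = 8

  cy0 -> i0 (ld.MEM) WAW r5
  cy1 -> i1,i2 (sll.ALU;and.ALU) 2-wide
  cy2 -> i3,i4 (sll.ALU;blt.BR) 2-wide
  cy3 -> i5 (and.ALU) RAW r4
  cy4 -> i6 (st.MEM) no-port MEM/MUL
  cy5 -> i7 (mul.MUL) no-port MUL/MUL
  cy6 -> i8 (mul.MUL) RAW r4
  cy7 -> i9,i10 (add.ALU;ld.MEM) 2-wide
  cy8 -> i11 (beq.BR) tail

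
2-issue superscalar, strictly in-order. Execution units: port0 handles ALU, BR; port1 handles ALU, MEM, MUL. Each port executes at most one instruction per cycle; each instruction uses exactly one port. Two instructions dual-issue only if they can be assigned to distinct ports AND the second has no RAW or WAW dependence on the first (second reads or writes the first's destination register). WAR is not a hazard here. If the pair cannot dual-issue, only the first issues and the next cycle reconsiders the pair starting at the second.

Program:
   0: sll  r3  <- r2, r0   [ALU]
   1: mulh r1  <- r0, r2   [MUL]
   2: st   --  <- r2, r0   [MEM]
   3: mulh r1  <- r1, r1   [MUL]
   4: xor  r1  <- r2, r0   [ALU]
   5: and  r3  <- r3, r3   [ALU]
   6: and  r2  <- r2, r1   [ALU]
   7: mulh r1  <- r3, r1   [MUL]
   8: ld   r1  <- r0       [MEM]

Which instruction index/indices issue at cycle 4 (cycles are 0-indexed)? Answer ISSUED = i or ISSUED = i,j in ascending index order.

t=0 i0,i1:sll/mulh ; dual
t=1 i2:st ; no-port MEM/MUL
t=2 i3:mulh ; WAW r1
t=3 i4,i5:xor/and ; dual
t=4 i6,i7:and/mulh ; dual
t=5 i8:ld ; tail

ISSUED = 6,7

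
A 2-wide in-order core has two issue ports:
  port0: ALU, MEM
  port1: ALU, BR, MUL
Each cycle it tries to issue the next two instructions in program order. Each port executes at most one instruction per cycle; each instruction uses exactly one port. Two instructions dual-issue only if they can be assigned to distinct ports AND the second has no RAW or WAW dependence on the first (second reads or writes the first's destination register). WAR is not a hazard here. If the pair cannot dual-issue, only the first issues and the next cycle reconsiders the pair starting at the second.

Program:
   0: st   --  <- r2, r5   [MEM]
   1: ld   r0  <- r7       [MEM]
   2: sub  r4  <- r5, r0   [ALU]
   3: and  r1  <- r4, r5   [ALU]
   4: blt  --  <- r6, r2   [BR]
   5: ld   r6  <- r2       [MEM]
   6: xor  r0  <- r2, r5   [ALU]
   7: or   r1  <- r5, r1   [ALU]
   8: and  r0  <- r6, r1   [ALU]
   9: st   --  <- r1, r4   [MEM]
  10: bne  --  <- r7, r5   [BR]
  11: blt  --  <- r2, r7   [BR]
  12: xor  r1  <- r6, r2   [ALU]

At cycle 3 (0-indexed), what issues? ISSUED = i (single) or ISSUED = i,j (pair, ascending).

#0 head=0: st.MEM i0 no-port MEM/MEM
#1 head=1: ld.MEM i1 RAW r0
#2 head=2: sub.ALU i2 RAW r4
#3 head=3: and.ALU/blt.BR i3&i4 pair
#4 head=5: ld.MEM/xor.ALU i5&i6 pair
#5 head=7: or.ALU i7 RAW r1
#6 head=8: and.ALU/st.MEM i8&i9 pair
#7 head=10: bne.BR i10 no-port BR/BR
#8 head=11: blt.BR/xor.ALU i11&i12 pair

ISSUED = 3,4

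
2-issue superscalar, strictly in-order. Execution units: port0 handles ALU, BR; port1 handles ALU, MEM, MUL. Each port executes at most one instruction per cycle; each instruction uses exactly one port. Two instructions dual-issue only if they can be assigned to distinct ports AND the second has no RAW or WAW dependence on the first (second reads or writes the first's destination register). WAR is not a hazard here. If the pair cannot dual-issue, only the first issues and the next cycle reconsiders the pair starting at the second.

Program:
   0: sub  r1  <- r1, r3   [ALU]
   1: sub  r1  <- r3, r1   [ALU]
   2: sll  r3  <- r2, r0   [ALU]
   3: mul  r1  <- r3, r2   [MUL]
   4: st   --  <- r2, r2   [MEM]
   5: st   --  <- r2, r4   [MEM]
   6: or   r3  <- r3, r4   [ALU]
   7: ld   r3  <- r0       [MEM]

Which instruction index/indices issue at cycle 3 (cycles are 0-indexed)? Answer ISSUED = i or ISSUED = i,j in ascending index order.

ISSUED = 4

[0] i0  sub.ALU  -- RAW+WAW r1
[1] i1&i2  sub.ALU/sll.ALU  -- pair
[2] i3  mul.MUL  -- no-port MUL/MEM
[3] i4  st.MEM  -- no-port MEM/MEM
[4] i5&i6  st.MEM/or.ALU  -- pair
[5] i7  ld.MEM  -- tail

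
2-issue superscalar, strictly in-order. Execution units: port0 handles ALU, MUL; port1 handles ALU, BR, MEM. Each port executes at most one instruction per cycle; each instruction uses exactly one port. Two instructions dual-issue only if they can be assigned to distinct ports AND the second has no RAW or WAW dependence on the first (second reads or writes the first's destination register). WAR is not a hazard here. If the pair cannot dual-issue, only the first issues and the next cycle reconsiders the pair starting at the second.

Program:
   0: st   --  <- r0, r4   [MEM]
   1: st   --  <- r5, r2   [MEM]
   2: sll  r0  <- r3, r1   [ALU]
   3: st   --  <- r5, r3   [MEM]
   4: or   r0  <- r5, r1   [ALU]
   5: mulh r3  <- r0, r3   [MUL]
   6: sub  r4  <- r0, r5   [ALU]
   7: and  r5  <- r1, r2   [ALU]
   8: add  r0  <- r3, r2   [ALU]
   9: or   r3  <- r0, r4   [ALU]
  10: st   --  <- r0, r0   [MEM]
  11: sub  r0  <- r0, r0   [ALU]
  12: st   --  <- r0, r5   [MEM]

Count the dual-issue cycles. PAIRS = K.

PAIRS = 5

t=0 i0:st.MEM ; no-port MEM/MEM
t=1 i1+i2:st.MEM;sll.ALU ; pair
t=2 i3+i4:st.MEM;or.ALU ; pair
t=3 i5+i6:mulh.MUL;sub.ALU ; pair
t=4 i7+i8:and.ALU;add.ALU ; pair
t=5 i9+i10:or.ALU;st.MEM ; pair
t=6 i11:sub.ALU ; RAW r0
t=7 i12:st.MEM ; tail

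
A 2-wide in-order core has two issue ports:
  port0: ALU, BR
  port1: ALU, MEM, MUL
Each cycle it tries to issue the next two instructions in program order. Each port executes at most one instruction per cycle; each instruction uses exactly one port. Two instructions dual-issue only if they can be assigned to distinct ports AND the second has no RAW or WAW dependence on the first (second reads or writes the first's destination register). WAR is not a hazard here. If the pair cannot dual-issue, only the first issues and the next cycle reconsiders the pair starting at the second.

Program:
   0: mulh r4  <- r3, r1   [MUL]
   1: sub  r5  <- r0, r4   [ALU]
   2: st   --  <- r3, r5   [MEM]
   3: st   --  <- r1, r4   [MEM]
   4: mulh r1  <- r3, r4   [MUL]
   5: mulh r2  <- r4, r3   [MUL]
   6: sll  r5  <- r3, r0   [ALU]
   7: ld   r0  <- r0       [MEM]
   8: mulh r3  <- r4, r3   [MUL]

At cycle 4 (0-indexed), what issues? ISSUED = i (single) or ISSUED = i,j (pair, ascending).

ISSUED = 4

c0: i0 mulh.MUL  RAW r4
c1: i1 sub.ALU  RAW r5
c2: i2 st.MEM  no-port MEM/MEM
c3: i3 st.MEM  no-port MEM/MUL
c4: i4 mulh.MUL  no-port MUL/MUL
c5: i5+i6 mulh.MUL sll.ALU  dual
c6: i7 ld.MEM  no-port MEM/MUL
c7: i8 mulh.MUL  tail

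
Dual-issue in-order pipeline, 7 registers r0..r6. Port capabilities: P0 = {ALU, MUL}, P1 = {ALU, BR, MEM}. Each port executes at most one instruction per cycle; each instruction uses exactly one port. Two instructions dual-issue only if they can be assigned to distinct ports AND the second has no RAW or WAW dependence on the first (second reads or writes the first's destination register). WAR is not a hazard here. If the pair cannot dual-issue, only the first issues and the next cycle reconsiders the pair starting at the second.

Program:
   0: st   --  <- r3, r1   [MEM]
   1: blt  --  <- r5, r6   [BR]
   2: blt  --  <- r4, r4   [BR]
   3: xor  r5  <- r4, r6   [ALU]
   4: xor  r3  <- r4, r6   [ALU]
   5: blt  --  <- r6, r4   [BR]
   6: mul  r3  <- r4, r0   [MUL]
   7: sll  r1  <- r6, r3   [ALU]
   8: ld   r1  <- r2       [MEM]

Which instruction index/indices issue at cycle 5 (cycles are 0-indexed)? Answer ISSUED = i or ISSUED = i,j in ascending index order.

ISSUED = 7

[0] i0  st  -- no-port MEM/BR
[1] i1  blt  -- no-port BR/BR
[2] i2/i3  blt/xor  -- pair
[3] i4/i5  xor/blt  -- pair
[4] i6  mul  -- RAW r3
[5] i7  sll  -- WAW r1
[6] i8  ld  -- tail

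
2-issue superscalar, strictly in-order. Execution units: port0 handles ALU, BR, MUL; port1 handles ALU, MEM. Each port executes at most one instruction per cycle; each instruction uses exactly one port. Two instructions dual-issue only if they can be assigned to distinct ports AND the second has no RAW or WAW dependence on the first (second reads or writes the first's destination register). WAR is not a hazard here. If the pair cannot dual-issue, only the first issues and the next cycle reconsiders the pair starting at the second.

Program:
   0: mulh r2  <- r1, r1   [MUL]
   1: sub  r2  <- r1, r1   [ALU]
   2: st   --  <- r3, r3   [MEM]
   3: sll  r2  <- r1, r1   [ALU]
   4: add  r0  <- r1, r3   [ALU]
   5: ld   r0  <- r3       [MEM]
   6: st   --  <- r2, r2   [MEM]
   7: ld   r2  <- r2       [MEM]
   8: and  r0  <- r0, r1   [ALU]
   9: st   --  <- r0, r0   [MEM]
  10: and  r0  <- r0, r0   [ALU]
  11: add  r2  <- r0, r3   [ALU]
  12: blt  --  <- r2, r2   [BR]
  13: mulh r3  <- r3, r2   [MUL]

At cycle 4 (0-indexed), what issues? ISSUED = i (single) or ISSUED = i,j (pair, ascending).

[0] i0  mulh  -- WAW r2
[1] i1&i2  sub;st  -- pair
[2] i3&i4  sll;add  -- pair
[3] i5  ld  -- no-port MEM/MEM
[4] i6  st  -- no-port MEM/MEM
[5] i7&i8  ld;and  -- pair
[6] i9&i10  st;and  -- pair
[7] i11  add  -- RAW r2
[8] i12  blt  -- no-port BR/MUL
[9] i13  mulh  -- tail

ISSUED = 6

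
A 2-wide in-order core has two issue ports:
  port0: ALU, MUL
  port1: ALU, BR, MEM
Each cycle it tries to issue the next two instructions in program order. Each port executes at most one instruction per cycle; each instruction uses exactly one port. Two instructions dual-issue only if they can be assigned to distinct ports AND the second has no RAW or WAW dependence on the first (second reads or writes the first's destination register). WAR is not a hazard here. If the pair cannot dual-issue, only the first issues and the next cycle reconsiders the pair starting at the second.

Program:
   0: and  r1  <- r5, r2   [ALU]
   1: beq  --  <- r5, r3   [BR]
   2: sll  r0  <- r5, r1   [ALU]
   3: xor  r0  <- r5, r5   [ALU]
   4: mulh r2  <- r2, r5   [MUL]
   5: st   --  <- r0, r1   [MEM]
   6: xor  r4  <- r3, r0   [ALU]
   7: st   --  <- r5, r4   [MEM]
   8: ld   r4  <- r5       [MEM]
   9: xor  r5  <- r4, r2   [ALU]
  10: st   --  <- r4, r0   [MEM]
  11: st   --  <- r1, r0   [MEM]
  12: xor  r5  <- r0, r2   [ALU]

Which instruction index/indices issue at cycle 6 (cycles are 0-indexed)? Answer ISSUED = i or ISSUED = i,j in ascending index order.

[0] i0+i1  and.ALU beq.BR  -- pair
[1] i2  sll.ALU  -- WAW r0
[2] i3+i4  xor.ALU mulh.MUL  -- pair
[3] i5+i6  st.MEM xor.ALU  -- pair
[4] i7  st.MEM  -- no-port MEM/MEM
[5] i8  ld.MEM  -- RAW r4
[6] i9+i10  xor.ALU st.MEM  -- pair
[7] i11+i12  st.MEM xor.ALU  -- pair

ISSUED = 9,10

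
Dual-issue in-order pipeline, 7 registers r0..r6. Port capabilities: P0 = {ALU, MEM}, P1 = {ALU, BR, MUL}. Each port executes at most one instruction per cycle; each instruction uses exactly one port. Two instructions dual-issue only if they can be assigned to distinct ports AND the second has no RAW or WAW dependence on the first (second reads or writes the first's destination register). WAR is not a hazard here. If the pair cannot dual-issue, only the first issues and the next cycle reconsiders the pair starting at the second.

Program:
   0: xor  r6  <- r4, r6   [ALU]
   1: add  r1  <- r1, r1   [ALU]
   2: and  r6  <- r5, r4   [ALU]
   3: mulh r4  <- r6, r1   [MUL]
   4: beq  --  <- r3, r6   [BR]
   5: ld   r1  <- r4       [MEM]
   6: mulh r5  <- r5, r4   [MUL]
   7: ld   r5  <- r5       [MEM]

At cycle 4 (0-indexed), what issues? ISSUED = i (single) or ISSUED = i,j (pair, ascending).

ISSUED = 6

#0 head=0: xor add i0,i1 pair
#1 head=2: and i2 RAW r6
#2 head=3: mulh i3 no-port MUL/BR
#3 head=4: beq ld i4,i5 pair
#4 head=6: mulh i6 RAW+WAW r5
#5 head=7: ld i7 tail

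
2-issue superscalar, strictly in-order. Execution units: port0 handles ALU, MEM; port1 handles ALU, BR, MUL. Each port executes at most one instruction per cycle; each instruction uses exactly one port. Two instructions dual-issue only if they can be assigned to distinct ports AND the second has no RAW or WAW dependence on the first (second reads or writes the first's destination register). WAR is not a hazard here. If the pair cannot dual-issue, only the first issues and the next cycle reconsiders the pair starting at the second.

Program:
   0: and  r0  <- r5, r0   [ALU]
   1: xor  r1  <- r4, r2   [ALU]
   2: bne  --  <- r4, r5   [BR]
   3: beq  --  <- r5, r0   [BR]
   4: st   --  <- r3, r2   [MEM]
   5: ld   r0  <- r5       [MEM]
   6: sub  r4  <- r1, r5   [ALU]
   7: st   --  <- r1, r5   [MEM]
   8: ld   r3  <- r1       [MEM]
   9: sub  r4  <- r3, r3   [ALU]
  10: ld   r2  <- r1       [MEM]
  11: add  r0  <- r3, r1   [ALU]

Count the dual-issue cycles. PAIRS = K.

PAIRS = 4

  cy0 -> i0,i1 (and;xor) pair
  cy1 -> i2 (bne) no-port BR/BR
  cy2 -> i3,i4 (beq;st) pair
  cy3 -> i5,i6 (ld;sub) pair
  cy4 -> i7 (st) no-port MEM/MEM
  cy5 -> i8 (ld) RAW r3
  cy6 -> i9,i10 (sub;ld) pair
  cy7 -> i11 (add) tail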